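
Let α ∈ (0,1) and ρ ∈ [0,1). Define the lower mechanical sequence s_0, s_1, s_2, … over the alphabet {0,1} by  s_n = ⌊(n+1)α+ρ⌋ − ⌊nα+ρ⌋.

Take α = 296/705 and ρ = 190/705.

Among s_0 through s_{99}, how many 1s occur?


#1s = Σ_{n=0}^{99} s_n = Σ_{n=0}^{99} (⌊(n+1)α+ρ⌋ − ⌊nα+ρ⌋)
the sum telescopes: every ⌊nα+ρ⌋ with 0 < n < 100 appears once with + and once with −, leaving ⌊100α+ρ⌋ − ⌊0·α+ρ⌋
100α + ρ = (100·296 + 190) / 705 = 29790/705
ρ = 190/705
⌊29790/705⌋ = 42,  ⌊190/705⌋ = 0
#1s = 42 − 0 = 42

42


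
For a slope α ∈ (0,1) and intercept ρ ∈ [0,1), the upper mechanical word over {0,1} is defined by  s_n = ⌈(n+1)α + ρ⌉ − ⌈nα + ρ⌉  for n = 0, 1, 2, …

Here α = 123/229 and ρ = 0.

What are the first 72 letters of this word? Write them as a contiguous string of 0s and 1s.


n=0: ⌈(1·123)/229⌉ − ⌈(0·123)/229⌉ = ⌈123/229⌉ − ⌈0/229⌉ = 1 − 0 = 1
n=1: ⌈(2·123)/229⌉ − ⌈(1·123)/229⌉ = ⌈246/229⌉ − ⌈123/229⌉ = 2 − 1 = 1
n=2: ⌈(3·123)/229⌉ − ⌈(2·123)/229⌉ = ⌈369/229⌉ − ⌈246/229⌉ = 2 − 2 = 0
n=3: ⌈(4·123)/229⌉ − ⌈(3·123)/229⌉ = ⌈492/229⌉ − ⌈369/229⌉ = 3 − 2 = 1
n=4: ⌈(5·123)/229⌉ − ⌈(4·123)/229⌉ = ⌈615/229⌉ − ⌈492/229⌉ = 3 − 3 = 0
n=5: ⌈(6·123)/229⌉ − ⌈(5·123)/229⌉ = ⌈738/229⌉ − ⌈615/229⌉ = 4 − 3 = 1
n=6: ⌈(7·123)/229⌉ − ⌈(6·123)/229⌉ = ⌈861/229⌉ − ⌈738/229⌉ = 4 − 4 = 0
n=7: ⌈(8·123)/229⌉ − ⌈(7·123)/229⌉ = ⌈984/229⌉ − ⌈861/229⌉ = 5 − 4 = 1
n=8: ⌈(9·123)/229⌉ − ⌈(8·123)/229⌉ = ⌈1107/229⌉ − ⌈984/229⌉ = 5 − 5 = 0
n=9: ⌈(10·123)/229⌉ − ⌈(9·123)/229⌉ = ⌈1230/229⌉ − ⌈1107/229⌉ = 6 − 5 = 1
n=10: ⌈(11·123)/229⌉ − ⌈(10·123)/229⌉ = ⌈1353/229⌉ − ⌈1230/229⌉ = 6 − 6 = 0
n=11: ⌈(12·123)/229⌉ − ⌈(11·123)/229⌉ = ⌈1476/229⌉ − ⌈1353/229⌉ = 7 − 6 = 1
n=12: ⌈(13·123)/229⌉ − ⌈(12·123)/229⌉ = ⌈1599/229⌉ − ⌈1476/229⌉ = 7 − 7 = 0
n=13: ⌈(14·123)/229⌉ − ⌈(13·123)/229⌉ = ⌈1722/229⌉ − ⌈1599/229⌉ = 8 − 7 = 1
n=14: ⌈(15·123)/229⌉ − ⌈(14·123)/229⌉ = ⌈1845/229⌉ − ⌈1722/229⌉ = 9 − 8 = 1
n=15: ⌈(16·123)/229⌉ − ⌈(15·123)/229⌉ = ⌈1968/229⌉ − ⌈1845/229⌉ = 9 − 9 = 0
n=16: ⌈(17·123)/229⌉ − ⌈(16·123)/229⌉ = ⌈2091/229⌉ − ⌈1968/229⌉ = 10 − 9 = 1
n=17: ⌈(18·123)/229⌉ − ⌈(17·123)/229⌉ = ⌈2214/229⌉ − ⌈2091/229⌉ = 10 − 10 = 0
n=18: ⌈(19·123)/229⌉ − ⌈(18·123)/229⌉ = ⌈2337/229⌉ − ⌈2214/229⌉ = 11 − 10 = 1
n=19: ⌈(20·123)/229⌉ − ⌈(19·123)/229⌉ = ⌈2460/229⌉ − ⌈2337/229⌉ = 11 − 11 = 0
n=20: ⌈(21·123)/229⌉ − ⌈(20·123)/229⌉ = ⌈2583/229⌉ − ⌈2460/229⌉ = 12 − 11 = 1
n=21: ⌈(22·123)/229⌉ − ⌈(21·123)/229⌉ = ⌈2706/229⌉ − ⌈2583/229⌉ = 12 − 12 = 0
n=22: ⌈(23·123)/229⌉ − ⌈(22·123)/229⌉ = ⌈2829/229⌉ − ⌈2706/229⌉ = 13 − 12 = 1
n=23: ⌈(24·123)/229⌉ − ⌈(23·123)/229⌉ = ⌈2952/229⌉ − ⌈2829/229⌉ = 13 − 13 = 0
n=24: ⌈(25·123)/229⌉ − ⌈(24·123)/229⌉ = ⌈3075/229⌉ − ⌈2952/229⌉ = 14 − 13 = 1
n=25: ⌈(26·123)/229⌉ − ⌈(25·123)/229⌉ = ⌈3198/229⌉ − ⌈3075/229⌉ = 14 − 14 = 0
n=26: ⌈(27·123)/229⌉ − ⌈(26·123)/229⌉ = ⌈3321/229⌉ − ⌈3198/229⌉ = 15 − 14 = 1
n=27: ⌈(28·123)/229⌉ − ⌈(27·123)/229⌉ = ⌈3444/229⌉ − ⌈3321/229⌉ = 16 − 15 = 1
n=28: ⌈(29·123)/229⌉ − ⌈(28·123)/229⌉ = ⌈3567/229⌉ − ⌈3444/229⌉ = 16 − 16 = 0
n=29: ⌈(30·123)/229⌉ − ⌈(29·123)/229⌉ = ⌈3690/229⌉ − ⌈3567/229⌉ = 17 − 16 = 1
n=30: ⌈(31·123)/229⌉ − ⌈(30·123)/229⌉ = ⌈3813/229⌉ − ⌈3690/229⌉ = 17 − 17 = 0
n=31: ⌈(32·123)/229⌉ − ⌈(31·123)/229⌉ = ⌈3936/229⌉ − ⌈3813/229⌉ = 18 − 17 = 1
n=32: ⌈(33·123)/229⌉ − ⌈(32·123)/229⌉ = ⌈4059/229⌉ − ⌈3936/229⌉ = 18 − 18 = 0
n=33: ⌈(34·123)/229⌉ − ⌈(33·123)/229⌉ = ⌈4182/229⌉ − ⌈4059/229⌉ = 19 − 18 = 1
n=34: ⌈(35·123)/229⌉ − ⌈(34·123)/229⌉ = ⌈4305/229⌉ − ⌈4182/229⌉ = 19 − 19 = 0
n=35: ⌈(36·123)/229⌉ − ⌈(35·123)/229⌉ = ⌈4428/229⌉ − ⌈4305/229⌉ = 20 − 19 = 1
n=36: ⌈(37·123)/229⌉ − ⌈(36·123)/229⌉ = ⌈4551/229⌉ − ⌈4428/229⌉ = 20 − 20 = 0
n=37: ⌈(38·123)/229⌉ − ⌈(37·123)/229⌉ = ⌈4674/229⌉ − ⌈4551/229⌉ = 21 − 20 = 1
n=38: ⌈(39·123)/229⌉ − ⌈(38·123)/229⌉ = ⌈4797/229⌉ − ⌈4674/229⌉ = 21 − 21 = 0
n=39: ⌈(40·123)/229⌉ − ⌈(39·123)/229⌉ = ⌈4920/229⌉ − ⌈4797/229⌉ = 22 − 21 = 1
n=40: ⌈(41·123)/229⌉ − ⌈(40·123)/229⌉ = ⌈5043/229⌉ − ⌈4920/229⌉ = 23 − 22 = 1
n=41: ⌈(42·123)/229⌉ − ⌈(41·123)/229⌉ = ⌈5166/229⌉ − ⌈5043/229⌉ = 23 − 23 = 0
n=42: ⌈(43·123)/229⌉ − ⌈(42·123)/229⌉ = ⌈5289/229⌉ − ⌈5166/229⌉ = 24 − 23 = 1
n=43: ⌈(44·123)/229⌉ − ⌈(43·123)/229⌉ = ⌈5412/229⌉ − ⌈5289/229⌉ = 24 − 24 = 0
n=44: ⌈(45·123)/229⌉ − ⌈(44·123)/229⌉ = ⌈5535/229⌉ − ⌈5412/229⌉ = 25 − 24 = 1
n=45: ⌈(46·123)/229⌉ − ⌈(45·123)/229⌉ = ⌈5658/229⌉ − ⌈5535/229⌉ = 25 − 25 = 0
n=46: ⌈(47·123)/229⌉ − ⌈(46·123)/229⌉ = ⌈5781/229⌉ − ⌈5658/229⌉ = 26 − 25 = 1
n=47: ⌈(48·123)/229⌉ − ⌈(47·123)/229⌉ = ⌈5904/229⌉ − ⌈5781/229⌉ = 26 − 26 = 0
n=48: ⌈(49·123)/229⌉ − ⌈(48·123)/229⌉ = ⌈6027/229⌉ − ⌈5904/229⌉ = 27 − 26 = 1
n=49: ⌈(50·123)/229⌉ − ⌈(49·123)/229⌉ = ⌈6150/229⌉ − ⌈6027/229⌉ = 27 − 27 = 0
n=50: ⌈(51·123)/229⌉ − ⌈(50·123)/229⌉ = ⌈6273/229⌉ − ⌈6150/229⌉ = 28 − 27 = 1
n=51: ⌈(52·123)/229⌉ − ⌈(51·123)/229⌉ = ⌈6396/229⌉ − ⌈6273/229⌉ = 28 − 28 = 0
n=52: ⌈(53·123)/229⌉ − ⌈(52·123)/229⌉ = ⌈6519/229⌉ − ⌈6396/229⌉ = 29 − 28 = 1
n=53: ⌈(54·123)/229⌉ − ⌈(53·123)/229⌉ = ⌈6642/229⌉ − ⌈6519/229⌉ = 30 − 29 = 1
n=54: ⌈(55·123)/229⌉ − ⌈(54·123)/229⌉ = ⌈6765/229⌉ − ⌈6642/229⌉ = 30 − 30 = 0
n=55: ⌈(56·123)/229⌉ − ⌈(55·123)/229⌉ = ⌈6888/229⌉ − ⌈6765/229⌉ = 31 − 30 = 1
n=56: ⌈(57·123)/229⌉ − ⌈(56·123)/229⌉ = ⌈7011/229⌉ − ⌈6888/229⌉ = 31 − 31 = 0
n=57: ⌈(58·123)/229⌉ − ⌈(57·123)/229⌉ = ⌈7134/229⌉ − ⌈7011/229⌉ = 32 − 31 = 1
n=58: ⌈(59·123)/229⌉ − ⌈(58·123)/229⌉ = ⌈7257/229⌉ − ⌈7134/229⌉ = 32 − 32 = 0
n=59: ⌈(60·123)/229⌉ − ⌈(59·123)/229⌉ = ⌈7380/229⌉ − ⌈7257/229⌉ = 33 − 32 = 1
n=60: ⌈(61·123)/229⌉ − ⌈(60·123)/229⌉ = ⌈7503/229⌉ − ⌈7380/229⌉ = 33 − 33 = 0
n=61: ⌈(62·123)/229⌉ − ⌈(61·123)/229⌉ = ⌈7626/229⌉ − ⌈7503/229⌉ = 34 − 33 = 1
n=62: ⌈(63·123)/229⌉ − ⌈(62·123)/229⌉ = ⌈7749/229⌉ − ⌈7626/229⌉ = 34 − 34 = 0
n=63: ⌈(64·123)/229⌉ − ⌈(63·123)/229⌉ = ⌈7872/229⌉ − ⌈7749/229⌉ = 35 − 34 = 1
n=64: ⌈(65·123)/229⌉ − ⌈(64·123)/229⌉ = ⌈7995/229⌉ − ⌈7872/229⌉ = 35 − 35 = 0
n=65: ⌈(66·123)/229⌉ − ⌈(65·123)/229⌉ = ⌈8118/229⌉ − ⌈7995/229⌉ = 36 − 35 = 1
n=66: ⌈(67·123)/229⌉ − ⌈(66·123)/229⌉ = ⌈8241/229⌉ − ⌈8118/229⌉ = 36 − 36 = 0
n=67: ⌈(68·123)/229⌉ − ⌈(67·123)/229⌉ = ⌈8364/229⌉ − ⌈8241/229⌉ = 37 − 36 = 1
n=68: ⌈(69·123)/229⌉ − ⌈(68·123)/229⌉ = ⌈8487/229⌉ − ⌈8364/229⌉ = 38 − 37 = 1
n=69: ⌈(70·123)/229⌉ − ⌈(69·123)/229⌉ = ⌈8610/229⌉ − ⌈8487/229⌉ = 38 − 38 = 0
n=70: ⌈(71·123)/229⌉ − ⌈(70·123)/229⌉ = ⌈8733/229⌉ − ⌈8610/229⌉ = 39 − 38 = 1
n=71: ⌈(72·123)/229⌉ − ⌈(71·123)/229⌉ = ⌈8856/229⌉ − ⌈8733/229⌉ = 39 − 39 = 0

110101010101011010101010101101010101010110101010101011010101010101011010


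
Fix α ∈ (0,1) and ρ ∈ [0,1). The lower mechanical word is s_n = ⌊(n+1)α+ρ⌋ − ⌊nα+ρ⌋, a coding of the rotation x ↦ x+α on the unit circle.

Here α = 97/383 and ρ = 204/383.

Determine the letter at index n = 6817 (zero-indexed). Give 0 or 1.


0

(n+1)α + ρ = (6818·97 + 204) / 383 = 661550/383
nα + ρ     = (6817·97 + 204) / 383 = 661453/383
⌊661550/383⌋ = 1727,  ⌊661453/383⌋ = 1727
s_{6817} = 1727 − 1727 = 0


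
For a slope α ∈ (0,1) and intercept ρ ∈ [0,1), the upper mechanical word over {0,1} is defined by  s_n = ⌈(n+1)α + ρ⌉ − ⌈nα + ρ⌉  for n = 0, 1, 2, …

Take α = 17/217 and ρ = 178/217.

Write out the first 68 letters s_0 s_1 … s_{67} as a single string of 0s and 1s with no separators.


n=0: ⌈(1·17+178)/217⌉ − ⌈(0·17+178)/217⌉ = ⌈195/217⌉ − ⌈178/217⌉ = 1 − 1 = 0
n=1: ⌈(2·17+178)/217⌉ − ⌈(1·17+178)/217⌉ = ⌈212/217⌉ − ⌈195/217⌉ = 1 − 1 = 0
n=2: ⌈(3·17+178)/217⌉ − ⌈(2·17+178)/217⌉ = ⌈229/217⌉ − ⌈212/217⌉ = 2 − 1 = 1
n=3: ⌈(4·17+178)/217⌉ − ⌈(3·17+178)/217⌉ = ⌈246/217⌉ − ⌈229/217⌉ = 2 − 2 = 0
n=4: ⌈(5·17+178)/217⌉ − ⌈(4·17+178)/217⌉ = ⌈263/217⌉ − ⌈246/217⌉ = 2 − 2 = 0
n=5: ⌈(6·17+178)/217⌉ − ⌈(5·17+178)/217⌉ = ⌈280/217⌉ − ⌈263/217⌉ = 2 − 2 = 0
n=6: ⌈(7·17+178)/217⌉ − ⌈(6·17+178)/217⌉ = ⌈297/217⌉ − ⌈280/217⌉ = 2 − 2 = 0
n=7: ⌈(8·17+178)/217⌉ − ⌈(7·17+178)/217⌉ = ⌈314/217⌉ − ⌈297/217⌉ = 2 − 2 = 0
n=8: ⌈(9·17+178)/217⌉ − ⌈(8·17+178)/217⌉ = ⌈331/217⌉ − ⌈314/217⌉ = 2 − 2 = 0
n=9: ⌈(10·17+178)/217⌉ − ⌈(9·17+178)/217⌉ = ⌈348/217⌉ − ⌈331/217⌉ = 2 − 2 = 0
n=10: ⌈(11·17+178)/217⌉ − ⌈(10·17+178)/217⌉ = ⌈365/217⌉ − ⌈348/217⌉ = 2 − 2 = 0
n=11: ⌈(12·17+178)/217⌉ − ⌈(11·17+178)/217⌉ = ⌈382/217⌉ − ⌈365/217⌉ = 2 − 2 = 0
n=12: ⌈(13·17+178)/217⌉ − ⌈(12·17+178)/217⌉ = ⌈399/217⌉ − ⌈382/217⌉ = 2 − 2 = 0
n=13: ⌈(14·17+178)/217⌉ − ⌈(13·17+178)/217⌉ = ⌈416/217⌉ − ⌈399/217⌉ = 2 − 2 = 0
n=14: ⌈(15·17+178)/217⌉ − ⌈(14·17+178)/217⌉ = ⌈433/217⌉ − ⌈416/217⌉ = 2 − 2 = 0
n=15: ⌈(16·17+178)/217⌉ − ⌈(15·17+178)/217⌉ = ⌈450/217⌉ − ⌈433/217⌉ = 3 − 2 = 1
n=16: ⌈(17·17+178)/217⌉ − ⌈(16·17+178)/217⌉ = ⌈467/217⌉ − ⌈450/217⌉ = 3 − 3 = 0
n=17: ⌈(18·17+178)/217⌉ − ⌈(17·17+178)/217⌉ = ⌈484/217⌉ − ⌈467/217⌉ = 3 − 3 = 0
n=18: ⌈(19·17+178)/217⌉ − ⌈(18·17+178)/217⌉ = ⌈501/217⌉ − ⌈484/217⌉ = 3 − 3 = 0
n=19: ⌈(20·17+178)/217⌉ − ⌈(19·17+178)/217⌉ = ⌈518/217⌉ − ⌈501/217⌉ = 3 − 3 = 0
n=20: ⌈(21·17+178)/217⌉ − ⌈(20·17+178)/217⌉ = ⌈535/217⌉ − ⌈518/217⌉ = 3 − 3 = 0
n=21: ⌈(22·17+178)/217⌉ − ⌈(21·17+178)/217⌉ = ⌈552/217⌉ − ⌈535/217⌉ = 3 − 3 = 0
n=22: ⌈(23·17+178)/217⌉ − ⌈(22·17+178)/217⌉ = ⌈569/217⌉ − ⌈552/217⌉ = 3 − 3 = 0
n=23: ⌈(24·17+178)/217⌉ − ⌈(23·17+178)/217⌉ = ⌈586/217⌉ − ⌈569/217⌉ = 3 − 3 = 0
n=24: ⌈(25·17+178)/217⌉ − ⌈(24·17+178)/217⌉ = ⌈603/217⌉ − ⌈586/217⌉ = 3 − 3 = 0
n=25: ⌈(26·17+178)/217⌉ − ⌈(25·17+178)/217⌉ = ⌈620/217⌉ − ⌈603/217⌉ = 3 − 3 = 0
n=26: ⌈(27·17+178)/217⌉ − ⌈(26·17+178)/217⌉ = ⌈637/217⌉ − ⌈620/217⌉ = 3 − 3 = 0
n=27: ⌈(28·17+178)/217⌉ − ⌈(27·17+178)/217⌉ = ⌈654/217⌉ − ⌈637/217⌉ = 4 − 3 = 1
n=28: ⌈(29·17+178)/217⌉ − ⌈(28·17+178)/217⌉ = ⌈671/217⌉ − ⌈654/217⌉ = 4 − 4 = 0
n=29: ⌈(30·17+178)/217⌉ − ⌈(29·17+178)/217⌉ = ⌈688/217⌉ − ⌈671/217⌉ = 4 − 4 = 0
n=30: ⌈(31·17+178)/217⌉ − ⌈(30·17+178)/217⌉ = ⌈705/217⌉ − ⌈688/217⌉ = 4 − 4 = 0
n=31: ⌈(32·17+178)/217⌉ − ⌈(31·17+178)/217⌉ = ⌈722/217⌉ − ⌈705/217⌉ = 4 − 4 = 0
n=32: ⌈(33·17+178)/217⌉ − ⌈(32·17+178)/217⌉ = ⌈739/217⌉ − ⌈722/217⌉ = 4 − 4 = 0
n=33: ⌈(34·17+178)/217⌉ − ⌈(33·17+178)/217⌉ = ⌈756/217⌉ − ⌈739/217⌉ = 4 − 4 = 0
n=34: ⌈(35·17+178)/217⌉ − ⌈(34·17+178)/217⌉ = ⌈773/217⌉ − ⌈756/217⌉ = 4 − 4 = 0
n=35: ⌈(36·17+178)/217⌉ − ⌈(35·17+178)/217⌉ = ⌈790/217⌉ − ⌈773/217⌉ = 4 − 4 = 0
n=36: ⌈(37·17+178)/217⌉ − ⌈(36·17+178)/217⌉ = ⌈807/217⌉ − ⌈790/217⌉ = 4 − 4 = 0
n=37: ⌈(38·17+178)/217⌉ − ⌈(37·17+178)/217⌉ = ⌈824/217⌉ − ⌈807/217⌉ = 4 − 4 = 0
n=38: ⌈(39·17+178)/217⌉ − ⌈(38·17+178)/217⌉ = ⌈841/217⌉ − ⌈824/217⌉ = 4 − 4 = 0
n=39: ⌈(40·17+178)/217⌉ − ⌈(39·17+178)/217⌉ = ⌈858/217⌉ − ⌈841/217⌉ = 4 − 4 = 0
n=40: ⌈(41·17+178)/217⌉ − ⌈(40·17+178)/217⌉ = ⌈875/217⌉ − ⌈858/217⌉ = 5 − 4 = 1
n=41: ⌈(42·17+178)/217⌉ − ⌈(41·17+178)/217⌉ = ⌈892/217⌉ − ⌈875/217⌉ = 5 − 5 = 0
n=42: ⌈(43·17+178)/217⌉ − ⌈(42·17+178)/217⌉ = ⌈909/217⌉ − ⌈892/217⌉ = 5 − 5 = 0
n=43: ⌈(44·17+178)/217⌉ − ⌈(43·17+178)/217⌉ = ⌈926/217⌉ − ⌈909/217⌉ = 5 − 5 = 0
n=44: ⌈(45·17+178)/217⌉ − ⌈(44·17+178)/217⌉ = ⌈943/217⌉ − ⌈926/217⌉ = 5 − 5 = 0
n=45: ⌈(46·17+178)/217⌉ − ⌈(45·17+178)/217⌉ = ⌈960/217⌉ − ⌈943/217⌉ = 5 − 5 = 0
n=46: ⌈(47·17+178)/217⌉ − ⌈(46·17+178)/217⌉ = ⌈977/217⌉ − ⌈960/217⌉ = 5 − 5 = 0
n=47: ⌈(48·17+178)/217⌉ − ⌈(47·17+178)/217⌉ = ⌈994/217⌉ − ⌈977/217⌉ = 5 − 5 = 0
n=48: ⌈(49·17+178)/217⌉ − ⌈(48·17+178)/217⌉ = ⌈1011/217⌉ − ⌈994/217⌉ = 5 − 5 = 0
n=49: ⌈(50·17+178)/217⌉ − ⌈(49·17+178)/217⌉ = ⌈1028/217⌉ − ⌈1011/217⌉ = 5 − 5 = 0
n=50: ⌈(51·17+178)/217⌉ − ⌈(50·17+178)/217⌉ = ⌈1045/217⌉ − ⌈1028/217⌉ = 5 − 5 = 0
n=51: ⌈(52·17+178)/217⌉ − ⌈(51·17+178)/217⌉ = ⌈1062/217⌉ − ⌈1045/217⌉ = 5 − 5 = 0
n=52: ⌈(53·17+178)/217⌉ − ⌈(52·17+178)/217⌉ = ⌈1079/217⌉ − ⌈1062/217⌉ = 5 − 5 = 0
n=53: ⌈(54·17+178)/217⌉ − ⌈(53·17+178)/217⌉ = ⌈1096/217⌉ − ⌈1079/217⌉ = 6 − 5 = 1
n=54: ⌈(55·17+178)/217⌉ − ⌈(54·17+178)/217⌉ = ⌈1113/217⌉ − ⌈1096/217⌉ = 6 − 6 = 0
n=55: ⌈(56·17+178)/217⌉ − ⌈(55·17+178)/217⌉ = ⌈1130/217⌉ − ⌈1113/217⌉ = 6 − 6 = 0
n=56: ⌈(57·17+178)/217⌉ − ⌈(56·17+178)/217⌉ = ⌈1147/217⌉ − ⌈1130/217⌉ = 6 − 6 = 0
n=57: ⌈(58·17+178)/217⌉ − ⌈(57·17+178)/217⌉ = ⌈1164/217⌉ − ⌈1147/217⌉ = 6 − 6 = 0
n=58: ⌈(59·17+178)/217⌉ − ⌈(58·17+178)/217⌉ = ⌈1181/217⌉ − ⌈1164/217⌉ = 6 − 6 = 0
n=59: ⌈(60·17+178)/217⌉ − ⌈(59·17+178)/217⌉ = ⌈1198/217⌉ − ⌈1181/217⌉ = 6 − 6 = 0
n=60: ⌈(61·17+178)/217⌉ − ⌈(60·17+178)/217⌉ = ⌈1215/217⌉ − ⌈1198/217⌉ = 6 − 6 = 0
n=61: ⌈(62·17+178)/217⌉ − ⌈(61·17+178)/217⌉ = ⌈1232/217⌉ − ⌈1215/217⌉ = 6 − 6 = 0
n=62: ⌈(63·17+178)/217⌉ − ⌈(62·17+178)/217⌉ = ⌈1249/217⌉ − ⌈1232/217⌉ = 6 − 6 = 0
n=63: ⌈(64·17+178)/217⌉ − ⌈(63·17+178)/217⌉ = ⌈1266/217⌉ − ⌈1249/217⌉ = 6 − 6 = 0
n=64: ⌈(65·17+178)/217⌉ − ⌈(64·17+178)/217⌉ = ⌈1283/217⌉ − ⌈1266/217⌉ = 6 − 6 = 0
n=65: ⌈(66·17+178)/217⌉ − ⌈(65·17+178)/217⌉ = ⌈1300/217⌉ − ⌈1283/217⌉ = 6 − 6 = 0
n=66: ⌈(67·17+178)/217⌉ − ⌈(66·17+178)/217⌉ = ⌈1317/217⌉ − ⌈1300/217⌉ = 7 − 6 = 1
n=67: ⌈(68·17+178)/217⌉ − ⌈(67·17+178)/217⌉ = ⌈1334/217⌉ − ⌈1317/217⌉ = 7 − 7 = 0

00100000000000010000000000010000000000001000000000000100000000000010


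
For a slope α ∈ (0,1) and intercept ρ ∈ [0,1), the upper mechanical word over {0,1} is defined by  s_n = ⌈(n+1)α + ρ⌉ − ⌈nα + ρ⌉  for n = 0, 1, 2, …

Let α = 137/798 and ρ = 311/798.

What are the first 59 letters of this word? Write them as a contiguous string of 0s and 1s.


00010000010000010000010000100000100000100000100000100001000

n=0: ⌈(1·137+311)/798⌉ − ⌈(0·137+311)/798⌉ = ⌈448/798⌉ − ⌈311/798⌉ = 1 − 1 = 0
n=1: ⌈(2·137+311)/798⌉ − ⌈(1·137+311)/798⌉ = ⌈585/798⌉ − ⌈448/798⌉ = 1 − 1 = 0
n=2: ⌈(3·137+311)/798⌉ − ⌈(2·137+311)/798⌉ = ⌈722/798⌉ − ⌈585/798⌉ = 1 − 1 = 0
n=3: ⌈(4·137+311)/798⌉ − ⌈(3·137+311)/798⌉ = ⌈859/798⌉ − ⌈722/798⌉ = 2 − 1 = 1
n=4: ⌈(5·137+311)/798⌉ − ⌈(4·137+311)/798⌉ = ⌈996/798⌉ − ⌈859/798⌉ = 2 − 2 = 0
n=5: ⌈(6·137+311)/798⌉ − ⌈(5·137+311)/798⌉ = ⌈1133/798⌉ − ⌈996/798⌉ = 2 − 2 = 0
n=6: ⌈(7·137+311)/798⌉ − ⌈(6·137+311)/798⌉ = ⌈1270/798⌉ − ⌈1133/798⌉ = 2 − 2 = 0
n=7: ⌈(8·137+311)/798⌉ − ⌈(7·137+311)/798⌉ = ⌈1407/798⌉ − ⌈1270/798⌉ = 2 − 2 = 0
n=8: ⌈(9·137+311)/798⌉ − ⌈(8·137+311)/798⌉ = ⌈1544/798⌉ − ⌈1407/798⌉ = 2 − 2 = 0
n=9: ⌈(10·137+311)/798⌉ − ⌈(9·137+311)/798⌉ = ⌈1681/798⌉ − ⌈1544/798⌉ = 3 − 2 = 1
n=10: ⌈(11·137+311)/798⌉ − ⌈(10·137+311)/798⌉ = ⌈1818/798⌉ − ⌈1681/798⌉ = 3 − 3 = 0
n=11: ⌈(12·137+311)/798⌉ − ⌈(11·137+311)/798⌉ = ⌈1955/798⌉ − ⌈1818/798⌉ = 3 − 3 = 0
n=12: ⌈(13·137+311)/798⌉ − ⌈(12·137+311)/798⌉ = ⌈2092/798⌉ − ⌈1955/798⌉ = 3 − 3 = 0
n=13: ⌈(14·137+311)/798⌉ − ⌈(13·137+311)/798⌉ = ⌈2229/798⌉ − ⌈2092/798⌉ = 3 − 3 = 0
n=14: ⌈(15·137+311)/798⌉ − ⌈(14·137+311)/798⌉ = ⌈2366/798⌉ − ⌈2229/798⌉ = 3 − 3 = 0
n=15: ⌈(16·137+311)/798⌉ − ⌈(15·137+311)/798⌉ = ⌈2503/798⌉ − ⌈2366/798⌉ = 4 − 3 = 1
n=16: ⌈(17·137+311)/798⌉ − ⌈(16·137+311)/798⌉ = ⌈2640/798⌉ − ⌈2503/798⌉ = 4 − 4 = 0
n=17: ⌈(18·137+311)/798⌉ − ⌈(17·137+311)/798⌉ = ⌈2777/798⌉ − ⌈2640/798⌉ = 4 − 4 = 0
n=18: ⌈(19·137+311)/798⌉ − ⌈(18·137+311)/798⌉ = ⌈2914/798⌉ − ⌈2777/798⌉ = 4 − 4 = 0
n=19: ⌈(20·137+311)/798⌉ − ⌈(19·137+311)/798⌉ = ⌈3051/798⌉ − ⌈2914/798⌉ = 4 − 4 = 0
n=20: ⌈(21·137+311)/798⌉ − ⌈(20·137+311)/798⌉ = ⌈3188/798⌉ − ⌈3051/798⌉ = 4 − 4 = 0
n=21: ⌈(22·137+311)/798⌉ − ⌈(21·137+311)/798⌉ = ⌈3325/798⌉ − ⌈3188/798⌉ = 5 − 4 = 1
n=22: ⌈(23·137+311)/798⌉ − ⌈(22·137+311)/798⌉ = ⌈3462/798⌉ − ⌈3325/798⌉ = 5 − 5 = 0
n=23: ⌈(24·137+311)/798⌉ − ⌈(23·137+311)/798⌉ = ⌈3599/798⌉ − ⌈3462/798⌉ = 5 − 5 = 0
n=24: ⌈(25·137+311)/798⌉ − ⌈(24·137+311)/798⌉ = ⌈3736/798⌉ − ⌈3599/798⌉ = 5 − 5 = 0
n=25: ⌈(26·137+311)/798⌉ − ⌈(25·137+311)/798⌉ = ⌈3873/798⌉ − ⌈3736/798⌉ = 5 − 5 = 0
n=26: ⌈(27·137+311)/798⌉ − ⌈(26·137+311)/798⌉ = ⌈4010/798⌉ − ⌈3873/798⌉ = 6 − 5 = 1
n=27: ⌈(28·137+311)/798⌉ − ⌈(27·137+311)/798⌉ = ⌈4147/798⌉ − ⌈4010/798⌉ = 6 − 6 = 0
n=28: ⌈(29·137+311)/798⌉ − ⌈(28·137+311)/798⌉ = ⌈4284/798⌉ − ⌈4147/798⌉ = 6 − 6 = 0
n=29: ⌈(30·137+311)/798⌉ − ⌈(29·137+311)/798⌉ = ⌈4421/798⌉ − ⌈4284/798⌉ = 6 − 6 = 0
n=30: ⌈(31·137+311)/798⌉ − ⌈(30·137+311)/798⌉ = ⌈4558/798⌉ − ⌈4421/798⌉ = 6 − 6 = 0
n=31: ⌈(32·137+311)/798⌉ − ⌈(31·137+311)/798⌉ = ⌈4695/798⌉ − ⌈4558/798⌉ = 6 − 6 = 0
n=32: ⌈(33·137+311)/798⌉ − ⌈(32·137+311)/798⌉ = ⌈4832/798⌉ − ⌈4695/798⌉ = 7 − 6 = 1
n=33: ⌈(34·137+311)/798⌉ − ⌈(33·137+311)/798⌉ = ⌈4969/798⌉ − ⌈4832/798⌉ = 7 − 7 = 0
n=34: ⌈(35·137+311)/798⌉ − ⌈(34·137+311)/798⌉ = ⌈5106/798⌉ − ⌈4969/798⌉ = 7 − 7 = 0
n=35: ⌈(36·137+311)/798⌉ − ⌈(35·137+311)/798⌉ = ⌈5243/798⌉ − ⌈5106/798⌉ = 7 − 7 = 0
n=36: ⌈(37·137+311)/798⌉ − ⌈(36·137+311)/798⌉ = ⌈5380/798⌉ − ⌈5243/798⌉ = 7 − 7 = 0
n=37: ⌈(38·137+311)/798⌉ − ⌈(37·137+311)/798⌉ = ⌈5517/798⌉ − ⌈5380/798⌉ = 7 − 7 = 0
n=38: ⌈(39·137+311)/798⌉ − ⌈(38·137+311)/798⌉ = ⌈5654/798⌉ − ⌈5517/798⌉ = 8 − 7 = 1
n=39: ⌈(40·137+311)/798⌉ − ⌈(39·137+311)/798⌉ = ⌈5791/798⌉ − ⌈5654/798⌉ = 8 − 8 = 0
n=40: ⌈(41·137+311)/798⌉ − ⌈(40·137+311)/798⌉ = ⌈5928/798⌉ − ⌈5791/798⌉ = 8 − 8 = 0
n=41: ⌈(42·137+311)/798⌉ − ⌈(41·137+311)/798⌉ = ⌈6065/798⌉ − ⌈5928/798⌉ = 8 − 8 = 0
n=42: ⌈(43·137+311)/798⌉ − ⌈(42·137+311)/798⌉ = ⌈6202/798⌉ − ⌈6065/798⌉ = 8 − 8 = 0
n=43: ⌈(44·137+311)/798⌉ − ⌈(43·137+311)/798⌉ = ⌈6339/798⌉ − ⌈6202/798⌉ = 8 − 8 = 0
n=44: ⌈(45·137+311)/798⌉ − ⌈(44·137+311)/798⌉ = ⌈6476/798⌉ − ⌈6339/798⌉ = 9 − 8 = 1
n=45: ⌈(46·137+311)/798⌉ − ⌈(45·137+311)/798⌉ = ⌈6613/798⌉ − ⌈6476/798⌉ = 9 − 9 = 0
n=46: ⌈(47·137+311)/798⌉ − ⌈(46·137+311)/798⌉ = ⌈6750/798⌉ − ⌈6613/798⌉ = 9 − 9 = 0
n=47: ⌈(48·137+311)/798⌉ − ⌈(47·137+311)/798⌉ = ⌈6887/798⌉ − ⌈6750/798⌉ = 9 − 9 = 0
n=48: ⌈(49·137+311)/798⌉ − ⌈(48·137+311)/798⌉ = ⌈7024/798⌉ − ⌈6887/798⌉ = 9 − 9 = 0
n=49: ⌈(50·137+311)/798⌉ − ⌈(49·137+311)/798⌉ = ⌈7161/798⌉ − ⌈7024/798⌉ = 9 − 9 = 0
n=50: ⌈(51·137+311)/798⌉ − ⌈(50·137+311)/798⌉ = ⌈7298/798⌉ − ⌈7161/798⌉ = 10 − 9 = 1
n=51: ⌈(52·137+311)/798⌉ − ⌈(51·137+311)/798⌉ = ⌈7435/798⌉ − ⌈7298/798⌉ = 10 − 10 = 0
n=52: ⌈(53·137+311)/798⌉ − ⌈(52·137+311)/798⌉ = ⌈7572/798⌉ − ⌈7435/798⌉ = 10 − 10 = 0
n=53: ⌈(54·137+311)/798⌉ − ⌈(53·137+311)/798⌉ = ⌈7709/798⌉ − ⌈7572/798⌉ = 10 − 10 = 0
n=54: ⌈(55·137+311)/798⌉ − ⌈(54·137+311)/798⌉ = ⌈7846/798⌉ − ⌈7709/798⌉ = 10 − 10 = 0
n=55: ⌈(56·137+311)/798⌉ − ⌈(55·137+311)/798⌉ = ⌈7983/798⌉ − ⌈7846/798⌉ = 11 − 10 = 1
n=56: ⌈(57·137+311)/798⌉ − ⌈(56·137+311)/798⌉ = ⌈8120/798⌉ − ⌈7983/798⌉ = 11 − 11 = 0
n=57: ⌈(58·137+311)/798⌉ − ⌈(57·137+311)/798⌉ = ⌈8257/798⌉ − ⌈8120/798⌉ = 11 − 11 = 0
n=58: ⌈(59·137+311)/798⌉ − ⌈(58·137+311)/798⌉ = ⌈8394/798⌉ − ⌈8257/798⌉ = 11 − 11 = 0


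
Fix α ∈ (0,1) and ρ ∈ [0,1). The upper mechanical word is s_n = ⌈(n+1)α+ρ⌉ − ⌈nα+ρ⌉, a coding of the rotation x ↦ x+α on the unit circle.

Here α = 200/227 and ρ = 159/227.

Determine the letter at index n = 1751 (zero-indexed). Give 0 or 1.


1

(n+1)α + ρ = (1752·200 + 159) / 227 = 350559/227
nα + ρ     = (1751·200 + 159) / 227 = 350359/227
⌈350559/227⌉ = 1545,  ⌈350359/227⌉ = 1544
s_{1751} = 1545 − 1544 = 1


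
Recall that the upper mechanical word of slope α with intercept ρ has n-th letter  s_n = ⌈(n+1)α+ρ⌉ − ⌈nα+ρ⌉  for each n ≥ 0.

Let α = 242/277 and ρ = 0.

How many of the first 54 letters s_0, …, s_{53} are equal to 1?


48

#1s = Σ_{n=0}^{53} s_n = Σ_{n=0}^{53} (⌈(n+1)α+ρ⌉ − ⌈nα+ρ⌉)
the sum telescopes: every ⌈nα+ρ⌉ with 0 < n < 54 appears once with + and once with −, leaving ⌈54α+ρ⌉ − ⌈0·α+ρ⌉
54α + ρ = (54·242) / 277 = 13068/277
ρ = 0/277
⌈13068/277⌉ = 48,  ⌈0/277⌉ = 0
#1s = 48 − 0 = 48


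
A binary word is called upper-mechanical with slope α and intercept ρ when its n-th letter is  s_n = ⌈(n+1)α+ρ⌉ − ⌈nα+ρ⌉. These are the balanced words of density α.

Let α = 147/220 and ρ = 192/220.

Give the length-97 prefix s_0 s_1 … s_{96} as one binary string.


1101101101101101101101101101101101101101101101101101101101101101101101101101101101101110110110110

n=0: ⌈(1·147+192)/220⌉ − ⌈(0·147+192)/220⌉ = ⌈339/220⌉ − ⌈192/220⌉ = 2 − 1 = 1
n=1: ⌈(2·147+192)/220⌉ − ⌈(1·147+192)/220⌉ = ⌈486/220⌉ − ⌈339/220⌉ = 3 − 2 = 1
n=2: ⌈(3·147+192)/220⌉ − ⌈(2·147+192)/220⌉ = ⌈633/220⌉ − ⌈486/220⌉ = 3 − 3 = 0
n=3: ⌈(4·147+192)/220⌉ − ⌈(3·147+192)/220⌉ = ⌈780/220⌉ − ⌈633/220⌉ = 4 − 3 = 1
n=4: ⌈(5·147+192)/220⌉ − ⌈(4·147+192)/220⌉ = ⌈927/220⌉ − ⌈780/220⌉ = 5 − 4 = 1
n=5: ⌈(6·147+192)/220⌉ − ⌈(5·147+192)/220⌉ = ⌈1074/220⌉ − ⌈927/220⌉ = 5 − 5 = 0
n=6: ⌈(7·147+192)/220⌉ − ⌈(6·147+192)/220⌉ = ⌈1221/220⌉ − ⌈1074/220⌉ = 6 − 5 = 1
n=7: ⌈(8·147+192)/220⌉ − ⌈(7·147+192)/220⌉ = ⌈1368/220⌉ − ⌈1221/220⌉ = 7 − 6 = 1
n=8: ⌈(9·147+192)/220⌉ − ⌈(8·147+192)/220⌉ = ⌈1515/220⌉ − ⌈1368/220⌉ = 7 − 7 = 0
n=9: ⌈(10·147+192)/220⌉ − ⌈(9·147+192)/220⌉ = ⌈1662/220⌉ − ⌈1515/220⌉ = 8 − 7 = 1
n=10: ⌈(11·147+192)/220⌉ − ⌈(10·147+192)/220⌉ = ⌈1809/220⌉ − ⌈1662/220⌉ = 9 − 8 = 1
n=11: ⌈(12·147+192)/220⌉ − ⌈(11·147+192)/220⌉ = ⌈1956/220⌉ − ⌈1809/220⌉ = 9 − 9 = 0
n=12: ⌈(13·147+192)/220⌉ − ⌈(12·147+192)/220⌉ = ⌈2103/220⌉ − ⌈1956/220⌉ = 10 − 9 = 1
n=13: ⌈(14·147+192)/220⌉ − ⌈(13·147+192)/220⌉ = ⌈2250/220⌉ − ⌈2103/220⌉ = 11 − 10 = 1
n=14: ⌈(15·147+192)/220⌉ − ⌈(14·147+192)/220⌉ = ⌈2397/220⌉ − ⌈2250/220⌉ = 11 − 11 = 0
n=15: ⌈(16·147+192)/220⌉ − ⌈(15·147+192)/220⌉ = ⌈2544/220⌉ − ⌈2397/220⌉ = 12 − 11 = 1
n=16: ⌈(17·147+192)/220⌉ − ⌈(16·147+192)/220⌉ = ⌈2691/220⌉ − ⌈2544/220⌉ = 13 − 12 = 1
n=17: ⌈(18·147+192)/220⌉ − ⌈(17·147+192)/220⌉ = ⌈2838/220⌉ − ⌈2691/220⌉ = 13 − 13 = 0
n=18: ⌈(19·147+192)/220⌉ − ⌈(18·147+192)/220⌉ = ⌈2985/220⌉ − ⌈2838/220⌉ = 14 − 13 = 1
n=19: ⌈(20·147+192)/220⌉ − ⌈(19·147+192)/220⌉ = ⌈3132/220⌉ − ⌈2985/220⌉ = 15 − 14 = 1
n=20: ⌈(21·147+192)/220⌉ − ⌈(20·147+192)/220⌉ = ⌈3279/220⌉ − ⌈3132/220⌉ = 15 − 15 = 0
n=21: ⌈(22·147+192)/220⌉ − ⌈(21·147+192)/220⌉ = ⌈3426/220⌉ − ⌈3279/220⌉ = 16 − 15 = 1
n=22: ⌈(23·147+192)/220⌉ − ⌈(22·147+192)/220⌉ = ⌈3573/220⌉ − ⌈3426/220⌉ = 17 − 16 = 1
n=23: ⌈(24·147+192)/220⌉ − ⌈(23·147+192)/220⌉ = ⌈3720/220⌉ − ⌈3573/220⌉ = 17 − 17 = 0
n=24: ⌈(25·147+192)/220⌉ − ⌈(24·147+192)/220⌉ = ⌈3867/220⌉ − ⌈3720/220⌉ = 18 − 17 = 1
n=25: ⌈(26·147+192)/220⌉ − ⌈(25·147+192)/220⌉ = ⌈4014/220⌉ − ⌈3867/220⌉ = 19 − 18 = 1
n=26: ⌈(27·147+192)/220⌉ − ⌈(26·147+192)/220⌉ = ⌈4161/220⌉ − ⌈4014/220⌉ = 19 − 19 = 0
n=27: ⌈(28·147+192)/220⌉ − ⌈(27·147+192)/220⌉ = ⌈4308/220⌉ − ⌈4161/220⌉ = 20 − 19 = 1
n=28: ⌈(29·147+192)/220⌉ − ⌈(28·147+192)/220⌉ = ⌈4455/220⌉ − ⌈4308/220⌉ = 21 − 20 = 1
n=29: ⌈(30·147+192)/220⌉ − ⌈(29·147+192)/220⌉ = ⌈4602/220⌉ − ⌈4455/220⌉ = 21 − 21 = 0
n=30: ⌈(31·147+192)/220⌉ − ⌈(30·147+192)/220⌉ = ⌈4749/220⌉ − ⌈4602/220⌉ = 22 − 21 = 1
n=31: ⌈(32·147+192)/220⌉ − ⌈(31·147+192)/220⌉ = ⌈4896/220⌉ − ⌈4749/220⌉ = 23 − 22 = 1
n=32: ⌈(33·147+192)/220⌉ − ⌈(32·147+192)/220⌉ = ⌈5043/220⌉ − ⌈4896/220⌉ = 23 − 23 = 0
n=33: ⌈(34·147+192)/220⌉ − ⌈(33·147+192)/220⌉ = ⌈5190/220⌉ − ⌈5043/220⌉ = 24 − 23 = 1
n=34: ⌈(35·147+192)/220⌉ − ⌈(34·147+192)/220⌉ = ⌈5337/220⌉ − ⌈5190/220⌉ = 25 − 24 = 1
n=35: ⌈(36·147+192)/220⌉ − ⌈(35·147+192)/220⌉ = ⌈5484/220⌉ − ⌈5337/220⌉ = 25 − 25 = 0
n=36: ⌈(37·147+192)/220⌉ − ⌈(36·147+192)/220⌉ = ⌈5631/220⌉ − ⌈5484/220⌉ = 26 − 25 = 1
n=37: ⌈(38·147+192)/220⌉ − ⌈(37·147+192)/220⌉ = ⌈5778/220⌉ − ⌈5631/220⌉ = 27 − 26 = 1
n=38: ⌈(39·147+192)/220⌉ − ⌈(38·147+192)/220⌉ = ⌈5925/220⌉ − ⌈5778/220⌉ = 27 − 27 = 0
n=39: ⌈(40·147+192)/220⌉ − ⌈(39·147+192)/220⌉ = ⌈6072/220⌉ − ⌈5925/220⌉ = 28 − 27 = 1
n=40: ⌈(41·147+192)/220⌉ − ⌈(40·147+192)/220⌉ = ⌈6219/220⌉ − ⌈6072/220⌉ = 29 − 28 = 1
n=41: ⌈(42·147+192)/220⌉ − ⌈(41·147+192)/220⌉ = ⌈6366/220⌉ − ⌈6219/220⌉ = 29 − 29 = 0
n=42: ⌈(43·147+192)/220⌉ − ⌈(42·147+192)/220⌉ = ⌈6513/220⌉ − ⌈6366/220⌉ = 30 − 29 = 1
n=43: ⌈(44·147+192)/220⌉ − ⌈(43·147+192)/220⌉ = ⌈6660/220⌉ − ⌈6513/220⌉ = 31 − 30 = 1
n=44: ⌈(45·147+192)/220⌉ − ⌈(44·147+192)/220⌉ = ⌈6807/220⌉ − ⌈6660/220⌉ = 31 − 31 = 0
n=45: ⌈(46·147+192)/220⌉ − ⌈(45·147+192)/220⌉ = ⌈6954/220⌉ − ⌈6807/220⌉ = 32 − 31 = 1
n=46: ⌈(47·147+192)/220⌉ − ⌈(46·147+192)/220⌉ = ⌈7101/220⌉ − ⌈6954/220⌉ = 33 − 32 = 1
n=47: ⌈(48·147+192)/220⌉ − ⌈(47·147+192)/220⌉ = ⌈7248/220⌉ − ⌈7101/220⌉ = 33 − 33 = 0
n=48: ⌈(49·147+192)/220⌉ − ⌈(48·147+192)/220⌉ = ⌈7395/220⌉ − ⌈7248/220⌉ = 34 − 33 = 1
n=49: ⌈(50·147+192)/220⌉ − ⌈(49·147+192)/220⌉ = ⌈7542/220⌉ − ⌈7395/220⌉ = 35 − 34 = 1
n=50: ⌈(51·147+192)/220⌉ − ⌈(50·147+192)/220⌉ = ⌈7689/220⌉ − ⌈7542/220⌉ = 35 − 35 = 0
n=51: ⌈(52·147+192)/220⌉ − ⌈(51·147+192)/220⌉ = ⌈7836/220⌉ − ⌈7689/220⌉ = 36 − 35 = 1
n=52: ⌈(53·147+192)/220⌉ − ⌈(52·147+192)/220⌉ = ⌈7983/220⌉ − ⌈7836/220⌉ = 37 − 36 = 1
n=53: ⌈(54·147+192)/220⌉ − ⌈(53·147+192)/220⌉ = ⌈8130/220⌉ − ⌈7983/220⌉ = 37 − 37 = 0
n=54: ⌈(55·147+192)/220⌉ − ⌈(54·147+192)/220⌉ = ⌈8277/220⌉ − ⌈8130/220⌉ = 38 − 37 = 1
n=55: ⌈(56·147+192)/220⌉ − ⌈(55·147+192)/220⌉ = ⌈8424/220⌉ − ⌈8277/220⌉ = 39 − 38 = 1
n=56: ⌈(57·147+192)/220⌉ − ⌈(56·147+192)/220⌉ = ⌈8571/220⌉ − ⌈8424/220⌉ = 39 − 39 = 0
n=57: ⌈(58·147+192)/220⌉ − ⌈(57·147+192)/220⌉ = ⌈8718/220⌉ − ⌈8571/220⌉ = 40 − 39 = 1
n=58: ⌈(59·147+192)/220⌉ − ⌈(58·147+192)/220⌉ = ⌈8865/220⌉ − ⌈8718/220⌉ = 41 − 40 = 1
n=59: ⌈(60·147+192)/220⌉ − ⌈(59·147+192)/220⌉ = ⌈9012/220⌉ − ⌈8865/220⌉ = 41 − 41 = 0
n=60: ⌈(61·147+192)/220⌉ − ⌈(60·147+192)/220⌉ = ⌈9159/220⌉ − ⌈9012/220⌉ = 42 − 41 = 1
n=61: ⌈(62·147+192)/220⌉ − ⌈(61·147+192)/220⌉ = ⌈9306/220⌉ − ⌈9159/220⌉ = 43 − 42 = 1
n=62: ⌈(63·147+192)/220⌉ − ⌈(62·147+192)/220⌉ = ⌈9453/220⌉ − ⌈9306/220⌉ = 43 − 43 = 0
n=63: ⌈(64·147+192)/220⌉ − ⌈(63·147+192)/220⌉ = ⌈9600/220⌉ − ⌈9453/220⌉ = 44 − 43 = 1
n=64: ⌈(65·147+192)/220⌉ − ⌈(64·147+192)/220⌉ = ⌈9747/220⌉ − ⌈9600/220⌉ = 45 − 44 = 1
n=65: ⌈(66·147+192)/220⌉ − ⌈(65·147+192)/220⌉ = ⌈9894/220⌉ − ⌈9747/220⌉ = 45 − 45 = 0
n=66: ⌈(67·147+192)/220⌉ − ⌈(66·147+192)/220⌉ = ⌈10041/220⌉ − ⌈9894/220⌉ = 46 − 45 = 1
n=67: ⌈(68·147+192)/220⌉ − ⌈(67·147+192)/220⌉ = ⌈10188/220⌉ − ⌈10041/220⌉ = 47 − 46 = 1
n=68: ⌈(69·147+192)/220⌉ − ⌈(68·147+192)/220⌉ = ⌈10335/220⌉ − ⌈10188/220⌉ = 47 − 47 = 0
n=69: ⌈(70·147+192)/220⌉ − ⌈(69·147+192)/220⌉ = ⌈10482/220⌉ − ⌈10335/220⌉ = 48 − 47 = 1
n=70: ⌈(71·147+192)/220⌉ − ⌈(70·147+192)/220⌉ = ⌈10629/220⌉ − ⌈10482/220⌉ = 49 − 48 = 1
n=71: ⌈(72·147+192)/220⌉ − ⌈(71·147+192)/220⌉ = ⌈10776/220⌉ − ⌈10629/220⌉ = 49 − 49 = 0
n=72: ⌈(73·147+192)/220⌉ − ⌈(72·147+192)/220⌉ = ⌈10923/220⌉ − ⌈10776/220⌉ = 50 − 49 = 1
n=73: ⌈(74·147+192)/220⌉ − ⌈(73·147+192)/220⌉ = ⌈11070/220⌉ − ⌈10923/220⌉ = 51 − 50 = 1
n=74: ⌈(75·147+192)/220⌉ − ⌈(74·147+192)/220⌉ = ⌈11217/220⌉ − ⌈11070/220⌉ = 51 − 51 = 0
n=75: ⌈(76·147+192)/220⌉ − ⌈(75·147+192)/220⌉ = ⌈11364/220⌉ − ⌈11217/220⌉ = 52 − 51 = 1
n=76: ⌈(77·147+192)/220⌉ − ⌈(76·147+192)/220⌉ = ⌈11511/220⌉ − ⌈11364/220⌉ = 53 − 52 = 1
n=77: ⌈(78·147+192)/220⌉ − ⌈(77·147+192)/220⌉ = ⌈11658/220⌉ − ⌈11511/220⌉ = 53 − 53 = 0
n=78: ⌈(79·147+192)/220⌉ − ⌈(78·147+192)/220⌉ = ⌈11805/220⌉ − ⌈11658/220⌉ = 54 − 53 = 1
n=79: ⌈(80·147+192)/220⌉ − ⌈(79·147+192)/220⌉ = ⌈11952/220⌉ − ⌈11805/220⌉ = 55 − 54 = 1
n=80: ⌈(81·147+192)/220⌉ − ⌈(80·147+192)/220⌉ = ⌈12099/220⌉ − ⌈11952/220⌉ = 55 − 55 = 0
n=81: ⌈(82·147+192)/220⌉ − ⌈(81·147+192)/220⌉ = ⌈12246/220⌉ − ⌈12099/220⌉ = 56 − 55 = 1
n=82: ⌈(83·147+192)/220⌉ − ⌈(82·147+192)/220⌉ = ⌈12393/220⌉ − ⌈12246/220⌉ = 57 − 56 = 1
n=83: ⌈(84·147+192)/220⌉ − ⌈(83·147+192)/220⌉ = ⌈12540/220⌉ − ⌈12393/220⌉ = 57 − 57 = 0
n=84: ⌈(85·147+192)/220⌉ − ⌈(84·147+192)/220⌉ = ⌈12687/220⌉ − ⌈12540/220⌉ = 58 − 57 = 1
n=85: ⌈(86·147+192)/220⌉ − ⌈(85·147+192)/220⌉ = ⌈12834/220⌉ − ⌈12687/220⌉ = 59 − 58 = 1
n=86: ⌈(87·147+192)/220⌉ − ⌈(86·147+192)/220⌉ = ⌈12981/220⌉ − ⌈12834/220⌉ = 60 − 59 = 1
n=87: ⌈(88·147+192)/220⌉ − ⌈(87·147+192)/220⌉ = ⌈13128/220⌉ − ⌈12981/220⌉ = 60 − 60 = 0
n=88: ⌈(89·147+192)/220⌉ − ⌈(88·147+192)/220⌉ = ⌈13275/220⌉ − ⌈13128/220⌉ = 61 − 60 = 1
n=89: ⌈(90·147+192)/220⌉ − ⌈(89·147+192)/220⌉ = ⌈13422/220⌉ − ⌈13275/220⌉ = 62 − 61 = 1
n=90: ⌈(91·147+192)/220⌉ − ⌈(90·147+192)/220⌉ = ⌈13569/220⌉ − ⌈13422/220⌉ = 62 − 62 = 0
n=91: ⌈(92·147+192)/220⌉ − ⌈(91·147+192)/220⌉ = ⌈13716/220⌉ − ⌈13569/220⌉ = 63 − 62 = 1
n=92: ⌈(93·147+192)/220⌉ − ⌈(92·147+192)/220⌉ = ⌈13863/220⌉ − ⌈13716/220⌉ = 64 − 63 = 1
n=93: ⌈(94·147+192)/220⌉ − ⌈(93·147+192)/220⌉ = ⌈14010/220⌉ − ⌈13863/220⌉ = 64 − 64 = 0
n=94: ⌈(95·147+192)/220⌉ − ⌈(94·147+192)/220⌉ = ⌈14157/220⌉ − ⌈14010/220⌉ = 65 − 64 = 1
n=95: ⌈(96·147+192)/220⌉ − ⌈(95·147+192)/220⌉ = ⌈14304/220⌉ − ⌈14157/220⌉ = 66 − 65 = 1
n=96: ⌈(97·147+192)/220⌉ − ⌈(96·147+192)/220⌉ = ⌈14451/220⌉ − ⌈14304/220⌉ = 66 − 66 = 0


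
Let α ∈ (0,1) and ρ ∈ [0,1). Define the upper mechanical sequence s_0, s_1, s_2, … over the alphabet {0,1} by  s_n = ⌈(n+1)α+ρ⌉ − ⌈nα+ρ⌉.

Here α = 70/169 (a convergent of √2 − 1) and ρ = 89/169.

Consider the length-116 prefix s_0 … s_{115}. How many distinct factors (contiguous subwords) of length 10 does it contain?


11

t_n = ⌈(n·70+89)/169⌉ for n = 0 … 116:
  n=0…9: ⌈89/169⌉=1 ⌈159/169⌉=1 ⌈229/169⌉=2 ⌈299/169⌉=2 ⌈369/169⌉=3 ⌈439/169⌉=3 ⌈509/169⌉=4 ⌈579/169⌉=4 ⌈649/169⌉=4 ⌈719/169⌉=5
  n=10…19: ⌈789/169⌉=5 ⌈859/169⌉=6 ⌈929/169⌉=6 ⌈999/169⌉=6 ⌈1069/169⌉=7 ⌈1139/169⌉=7 ⌈1209/169⌉=8 ⌈1279/169⌉=8 ⌈1349/169⌉=8 ⌈1419/169⌉=9
  n=20…29: ⌈1489/169⌉=9 ⌈1559/169⌉=10 ⌈1629/169⌉=10 ⌈1699/169⌉=11 ⌈1769/169⌉=11 ⌈1839/169⌉=11 ⌈1909/169⌉=12 ⌈1979/169⌉=12 ⌈2049/169⌉=13 ⌈2119/169⌉=13
  n=30…39: ⌈2189/169⌉=13 ⌈2259/169⌉=14 ⌈2329/169⌉=14 ⌈2399/169⌉=15 ⌈2469/169⌉=15 ⌈2539/169⌉=16 ⌈2609/169⌉=16 ⌈2679/169⌉=16 ⌈2749/169⌉=17 ⌈2819/169⌉=17
  n=40…49: ⌈2889/169⌉=18 ⌈2959/169⌉=18 ⌈3029/169⌉=18 ⌈3099/169⌉=19 ⌈3169/169⌉=19 ⌈3239/169⌉=20 ⌈3309/169⌉=20 ⌈3379/169⌉=20 ⌈3449/169⌉=21 ⌈3519/169⌉=21
  n=50…59: ⌈3589/169⌉=22 ⌈3659/169⌉=22 ⌈3729/169⌉=23 ⌈3799/169⌉=23 ⌈3869/169⌉=23 ⌈3939/169⌉=24 ⌈4009/169⌉=24 ⌈4079/169⌉=25 ⌈4149/169⌉=25 ⌈4219/169⌉=25
  n=60…69: ⌈4289/169⌉=26 ⌈4359/169⌉=26 ⌈4429/169⌉=27 ⌈4499/169⌉=27 ⌈4569/169⌉=28 ⌈4639/169⌉=28 ⌈4709/169⌉=28 ⌈4779/169⌉=29 ⌈4849/169⌉=29 ⌈4919/169⌉=30
  n=70…79: ⌈4989/169⌉=30 ⌈5059/169⌉=30 ⌈5129/169⌉=31 ⌈5199/169⌉=31 ⌈5269/169⌉=32 ⌈5339/169⌉=32 ⌈5409/169⌉=33 ⌈5479/169⌉=33 ⌈5549/169⌉=33 ⌈5619/169⌉=34
  n=80…89: ⌈5689/169⌉=34 ⌈5759/169⌉=35 ⌈5829/169⌉=35 ⌈5899/169⌉=35 ⌈5969/169⌉=36 ⌈6039/169⌉=36 ⌈6109/169⌉=37 ⌈6179/169⌉=37 ⌈6249/169⌉=37 ⌈6319/169⌉=38
  n=90…99: ⌈6389/169⌉=38 ⌈6459/169⌉=39 ⌈6529/169⌉=39 ⌈6599/169⌉=40 ⌈6669/169⌉=40 ⌈6739/169⌉=40 ⌈6809/169⌉=41 ⌈6879/169⌉=41 ⌈6949/169⌉=42 ⌈7019/169⌉=42
  n=100…109: ⌈7089/169⌉=42 ⌈7159/169⌉=43 ⌈7229/169⌉=43 ⌈7299/169⌉=44 ⌈7369/169⌉=44 ⌈7439/169⌉=45 ⌈7509/169⌉=45 ⌈7579/169⌉=45 ⌈7649/169⌉=46 ⌈7719/169⌉=46
  n=110…116: ⌈7789/169⌉=47 ⌈7859/169⌉=47 ⌈7929/169⌉=47 ⌈7999/169⌉=48 ⌈8069/169⌉=48 ⌈8139/169⌉=49 ⌈8209/169⌉=49
s_n = t_(n+1) − t_n for n = 0 … 115 gives
prefix = 01010100101001010010101001010010101001010010100101010010100101010010100101010010100101001010100101001010100101001010
slide a length-10 window over [0..9] … [106..115] (107 windows); first occurrence of each distinct factor:
  [  0..  9] 0101010010
  [  1.. 10] 1010100101
  [  2.. 11] 0101001010
  [  3.. 12] 1010010100
  [  4.. 13] 0100101001
  [  5.. 14] 1001010010
  [  6.. 15] 0010100101
  [ 13.. 22] 1010010101
  [ 14.. 23] 0100101010
  [ 15.. 24] 1001010100
  [ 16.. 25] 0010101001
  (the other 96 windows repeat one of these)
distinct factors: {0010100101, 0010101001, 0100101001, 0100101010, 0101001010, 0101010010, 1001010010, 1001010100, 1010010100, 1010010101, 1010100101}
count = 11  (Sturmian bound for length 10 is 11)


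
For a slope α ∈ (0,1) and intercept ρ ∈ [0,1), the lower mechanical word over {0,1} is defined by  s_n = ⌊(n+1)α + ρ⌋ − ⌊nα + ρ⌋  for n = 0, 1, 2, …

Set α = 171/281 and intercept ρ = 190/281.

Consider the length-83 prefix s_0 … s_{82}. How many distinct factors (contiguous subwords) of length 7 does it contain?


8

t_n = ⌊(n·171+190)/281⌋ for n = 0 … 83:
  n=0…9: ⌊190/281⌋=0 ⌊361/281⌋=1 ⌊532/281⌋=1 ⌊703/281⌋=2 ⌊874/281⌋=3 ⌊1045/281⌋=3 ⌊1216/281⌋=4 ⌊1387/281⌋=4 ⌊1558/281⌋=5 ⌊1729/281⌋=6
  n=10…19: ⌊1900/281⌋=6 ⌊2071/281⌋=7 ⌊2242/281⌋=7 ⌊2413/281⌋=8 ⌊2584/281⌋=9 ⌊2755/281⌋=9 ⌊2926/281⌋=10 ⌊3097/281⌋=11 ⌊3268/281⌋=11 ⌊3439/281⌋=12
  n=20…29: ⌊3610/281⌋=12 ⌊3781/281⌋=13 ⌊3952/281⌋=14 ⌊4123/281⌋=14 ⌊4294/281⌋=15 ⌊4465/281⌋=15 ⌊4636/281⌋=16 ⌊4807/281⌋=17 ⌊4978/281⌋=17 ⌊5149/281⌋=18
  n=30…39: ⌊5320/281⌋=18 ⌊5491/281⌋=19 ⌊5662/281⌋=20 ⌊5833/281⌋=20 ⌊6004/281⌋=21 ⌊6175/281⌋=21 ⌊6346/281⌋=22 ⌊6517/281⌋=23 ⌊6688/281⌋=23 ⌊6859/281⌋=24
  n=40…49: ⌊7030/281⌋=25 ⌊7201/281⌋=25 ⌊7372/281⌋=26 ⌊7543/281⌋=26 ⌊7714/281⌋=27 ⌊7885/281⌋=28 ⌊8056/281⌋=28 ⌊8227/281⌋=29 ⌊8398/281⌋=29 ⌊8569/281⌋=30
  n=50…59: ⌊8740/281⌋=31 ⌊8911/281⌋=31 ⌊9082/281⌋=32 ⌊9253/281⌋=32 ⌊9424/281⌋=33 ⌊9595/281⌋=34 ⌊9766/281⌋=34 ⌊9937/281⌋=35 ⌊10108/281⌋=35 ⌊10279/281⌋=36
  n=60…69: ⌊10450/281⌋=37 ⌊10621/281⌋=37 ⌊10792/281⌋=38 ⌊10963/281⌋=39 ⌊11134/281⌋=39 ⌊11305/281⌋=40 ⌊11476/281⌋=40 ⌊11647/281⌋=41 ⌊11818/281⌋=42 ⌊11989/281⌋=42
  n=70…79: ⌊12160/281⌋=43 ⌊12331/281⌋=43 ⌊12502/281⌋=44 ⌊12673/281⌋=45 ⌊12844/281⌋=45 ⌊13015/281⌋=46 ⌊13186/281⌋=46 ⌊13357/281⌋=47 ⌊13528/281⌋=48 ⌊13699/281⌋=48
  n=80…83: ⌊13870/281⌋=49 ⌊14041/281⌋=49 ⌊14212/281⌋=50 ⌊14383/281⌋=51
s_n = t_(n+1) − t_n for n = 0 … 82 gives
prefix = 10110101101011011010110101101011010110110101101011010110101101101011010110101101011
slide a length-7 window over [0..6] … [76..82] (77 windows); first occurrence of each distinct factor:
  [  0..  6] 1011010
  [  1..  7] 0110101
  [  2..  8] 1101011
  [  3..  9] 1010110
  [  4.. 10] 0101101
  [ 10.. 16] 1011011
  [ 11.. 17] 0110110
  [ 12.. 18] 1101101
  (the other 69 windows repeat one of these)
distinct factors: {0101101, 0110101, 0110110, 1010110, 1011010, 1011011, 1101011, 1101101}
count = 8  (Sturmian bound for length 7 is 8)
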